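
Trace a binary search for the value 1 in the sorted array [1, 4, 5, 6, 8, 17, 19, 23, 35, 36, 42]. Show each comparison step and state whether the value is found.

Binary search for 1 in [1, 4, 5, 6, 8, 17, 19, 23, 35, 36, 42]:

lo=0, hi=10, mid=5, arr[mid]=17 -> 17 > 1, search left half
lo=0, hi=4, mid=2, arr[mid]=5 -> 5 > 1, search left half
lo=0, hi=1, mid=0, arr[mid]=1 -> Found target at index 0!

Binary search finds 1 at index 0 after 3 comparisons. The search repeatedly halves the search space by comparing with the middle element.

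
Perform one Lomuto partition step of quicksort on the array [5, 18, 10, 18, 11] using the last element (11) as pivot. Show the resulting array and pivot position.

Lomuto partition with pivot = 11:

Initial array: [5, 18, 10, 18, 11]

arr[0]=5 <= 11: swap with position 0, array becomes [5, 18, 10, 18, 11]
arr[1]=18 > 11: no swap
arr[2]=10 <= 11: swap with position 1, array becomes [5, 10, 18, 18, 11]
arr[3]=18 > 11: no swap

Place pivot at position 2: [5, 10, 11, 18, 18]
Pivot position: 2

After partitioning with pivot 11, the array becomes [5, 10, 11, 18, 18]. The pivot is placed at index 2. All elements to the left of the pivot are <= 11, and all elements to the right are > 11.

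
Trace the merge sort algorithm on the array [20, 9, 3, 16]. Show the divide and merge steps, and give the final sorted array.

Merge sort trace:

Split: [20, 9, 3, 16] -> [20, 9] and [3, 16]
  Split: [20, 9] -> [20] and [9]
  Merge: [20] + [9] -> [9, 20]
  Split: [3, 16] -> [3] and [16]
  Merge: [3] + [16] -> [3, 16]
Merge: [9, 20] + [3, 16] -> [3, 9, 16, 20]

Final sorted array: [3, 9, 16, 20]

The merge sort proceeds by recursively splitting the array and merging sorted halves.
After all merges, the sorted array is [3, 9, 16, 20].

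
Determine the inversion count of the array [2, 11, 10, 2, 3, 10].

Finding inversions in [2, 11, 10, 2, 3, 10]:

(1, 2): arr[1]=11 > arr[2]=10
(1, 3): arr[1]=11 > arr[3]=2
(1, 4): arr[1]=11 > arr[4]=3
(1, 5): arr[1]=11 > arr[5]=10
(2, 3): arr[2]=10 > arr[3]=2
(2, 4): arr[2]=10 > arr[4]=3

Total inversions: 6

The array has 6 inversion(s): (1,2), (1,3), (1,4), (1,5), (2,3), (2,4). Each pair (i,j) satisfies i < j and arr[i] > arr[j].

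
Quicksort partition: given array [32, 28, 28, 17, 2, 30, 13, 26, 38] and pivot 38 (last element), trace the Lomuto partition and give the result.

Lomuto partition with pivot = 38:

Initial array: [32, 28, 28, 17, 2, 30, 13, 26, 38]

arr[0]=32 <= 38: swap with position 0, array becomes [32, 28, 28, 17, 2, 30, 13, 26, 38]
arr[1]=28 <= 38: swap with position 1, array becomes [32, 28, 28, 17, 2, 30, 13, 26, 38]
arr[2]=28 <= 38: swap with position 2, array becomes [32, 28, 28, 17, 2, 30, 13, 26, 38]
arr[3]=17 <= 38: swap with position 3, array becomes [32, 28, 28, 17, 2, 30, 13, 26, 38]
arr[4]=2 <= 38: swap with position 4, array becomes [32, 28, 28, 17, 2, 30, 13, 26, 38]
arr[5]=30 <= 38: swap with position 5, array becomes [32, 28, 28, 17, 2, 30, 13, 26, 38]
arr[6]=13 <= 38: swap with position 6, array becomes [32, 28, 28, 17, 2, 30, 13, 26, 38]
arr[7]=26 <= 38: swap with position 7, array becomes [32, 28, 28, 17, 2, 30, 13, 26, 38]

Place pivot at position 8: [32, 28, 28, 17, 2, 30, 13, 26, 38]
Pivot position: 8

After partitioning with pivot 38, the array becomes [32, 28, 28, 17, 2, 30, 13, 26, 38]. The pivot is placed at index 8. All elements to the left of the pivot are <= 38, and all elements to the right are > 38.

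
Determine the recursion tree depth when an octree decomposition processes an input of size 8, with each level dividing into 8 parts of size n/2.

For divide and conquer with division factor 2:

Problem sizes at each level:
Level 0: 8
Level 1: 4
Level 2: 2
Level 3: 1

The root is level 0 and the size-1 base case is level 3 (the tree spans levels 0 through 3, i.e. 4 levels counting the root), so the depth is the number of divisions: log_2(8) = 3

The recursion tree depth is log_2(8) = 3. At each level, the problem size is divided by 2, so it takes 3 divisions to reduce to a base case of size 1. The algorithm makes 8 recursive calls at each level.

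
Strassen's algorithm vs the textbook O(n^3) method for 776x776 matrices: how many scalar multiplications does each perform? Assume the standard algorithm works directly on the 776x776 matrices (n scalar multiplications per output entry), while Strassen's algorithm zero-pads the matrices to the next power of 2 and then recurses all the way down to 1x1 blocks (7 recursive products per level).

Matrix multiplication for 776x776 matrices:

Strassen's algorithm requires power-of-2 dimensions. Pad 776x776 to 1024x1024 (next power of 2).

Standard algorithm: 776^3 = 467288576 multiplications
Strassen's algorithm: 7^(log2(1024)) = 7^10 = 282475249 multiplications
Savings: 467288576 - 282475249 = 184813327 multiplications

Standard: 467288576 multiplications (776^3). Strassen: 282475249 multiplications (7^10, after padding to 1024x1024). Strassen reduces 8 recursive multiplications to 7 at each level.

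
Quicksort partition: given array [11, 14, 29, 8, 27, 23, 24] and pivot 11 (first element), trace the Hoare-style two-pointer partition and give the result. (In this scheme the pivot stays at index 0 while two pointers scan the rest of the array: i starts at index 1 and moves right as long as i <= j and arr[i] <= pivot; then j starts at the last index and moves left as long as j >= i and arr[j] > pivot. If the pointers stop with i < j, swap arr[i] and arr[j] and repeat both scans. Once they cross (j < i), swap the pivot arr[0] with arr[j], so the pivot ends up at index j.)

Hoare-style two-pointer partition with pivot = 11:

Initial array: [11, 14, 29, 8, 27, 23, 24]

Pointers start at i = 1, j = 6.
i stops at index 1 (arr[1]=14 > 11), j stops at index 3 (arr[3]=8 <= 11): swap arr[1] and arr[3], array becomes [11, 8, 29, 14, 27, 23, 24]
i ends at 2, j ends at 1: the pointers have crossed (j < i), so scanning stops.

Swap pivot arr[0] with arr[1] to place pivot at position 1: [8, 11, 29, 14, 27, 23, 24]
Pivot position: 1

After partitioning with pivot 11, the array becomes [8, 11, 29, 14, 27, 23, 24]. The pivot is placed at index 1. All elements to the left of the pivot are <= 11, and all elements to the right are > 11.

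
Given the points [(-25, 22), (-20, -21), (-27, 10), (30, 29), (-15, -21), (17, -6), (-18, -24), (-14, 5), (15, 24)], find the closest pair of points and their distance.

Computing all pairwise distances among 9 points:

d((-25, 22), (-20, -21)) = 43.2897
d((-25, 22), (-27, 10)) = 12.1655
d((-25, 22), (30, 29)) = 55.4437
d((-25, 22), (-15, -21)) = 44.1475
d((-25, 22), (17, -6)) = 50.4777
d((-25, 22), (-18, -24)) = 46.5296
d((-25, 22), (-14, 5)) = 20.2485
d((-25, 22), (15, 24)) = 40.05
d((-20, -21), (-27, 10)) = 31.7805
d((-20, -21), (30, 29)) = 70.7107
d((-20, -21), (-15, -21)) = 5.0
d((-20, -21), (17, -6)) = 39.9249
d((-20, -21), (-18, -24)) = 3.6056 <-- minimum
d((-20, -21), (-14, 5)) = 26.6833
d((-20, -21), (15, 24)) = 57.0088
d((-27, 10), (30, 29)) = 60.0833
d((-27, 10), (-15, -21)) = 33.2415
d((-27, 10), (17, -6)) = 46.8188
d((-27, 10), (-18, -24)) = 35.171
d((-27, 10), (-14, 5)) = 13.9284
d((-27, 10), (15, 24)) = 44.2719
d((30, 29), (-15, -21)) = 67.2681
d((30, 29), (17, -6)) = 37.3363
d((30, 29), (-18, -24)) = 71.5052
d((30, 29), (-14, 5)) = 50.1199
d((30, 29), (15, 24)) = 15.8114
d((-15, -21), (17, -6)) = 35.3412
d((-15, -21), (-18, -24)) = 4.2426
d((-15, -21), (-14, 5)) = 26.0192
d((-15, -21), (15, 24)) = 54.0833
d((17, -6), (-18, -24)) = 39.3573
d((17, -6), (-14, 5)) = 32.8938
d((17, -6), (15, 24)) = 30.0666
d((-18, -24), (-14, 5)) = 29.2746
d((-18, -24), (15, 24)) = 58.2495
d((-14, 5), (15, 24)) = 34.6699

Closest pair: (-20, -21) and (-18, -24) with distance 3.6056

The closest pair is (-20, -21) and (-18, -24) with Euclidean distance 3.6056. For 9 points, brute-force pairwise comparison is shown above. For large n, the divide-and-conquer algorithm (sort by x, recurse on halves, check the dividing strip) achieves O(n log n).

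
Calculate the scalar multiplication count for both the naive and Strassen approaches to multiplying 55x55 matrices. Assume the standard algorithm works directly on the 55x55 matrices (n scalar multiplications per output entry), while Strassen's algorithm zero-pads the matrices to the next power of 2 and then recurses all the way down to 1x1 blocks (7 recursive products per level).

Matrix multiplication for 55x55 matrices:

Strassen's algorithm requires power-of-2 dimensions. Pad 55x55 to 64x64 (next power of 2).

Standard algorithm: 55^3 = 166375 multiplications
Strassen's algorithm: 7^(log2(64)) = 7^6 = 117649 multiplications
Savings: 166375 - 117649 = 48726 multiplications

Standard: 166375 multiplications (55^3). Strassen: 117649 multiplications (7^6, after padding to 64x64). Strassen reduces 8 recursive multiplications to 7 at each level.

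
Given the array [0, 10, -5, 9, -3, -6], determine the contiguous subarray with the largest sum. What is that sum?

Using Kadane's algorithm on [0, 10, -5, 9, -3, -6]:

Scanning through the array:
Position 1 (value 10): max_ending_here = 10, max_so_far = 10
Position 2 (value -5): max_ending_here = 5, max_so_far = 10
Position 3 (value 9): max_ending_here = 14, max_so_far = 14
Position 4 (value -3): max_ending_here = 11, max_so_far = 14
Position 5 (value -6): max_ending_here = 5, max_so_far = 14

Maximum subarray: [0, 10, -5, 9]
Maximum sum: 14

The maximum subarray is [0, 10, -5, 9] with sum 14. This subarray runs from index 0 to index 3.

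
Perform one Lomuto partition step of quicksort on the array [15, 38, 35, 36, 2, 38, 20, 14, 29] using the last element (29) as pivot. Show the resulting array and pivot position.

Lomuto partition with pivot = 29:

Initial array: [15, 38, 35, 36, 2, 38, 20, 14, 29]

arr[0]=15 <= 29: swap with position 0, array becomes [15, 38, 35, 36, 2, 38, 20, 14, 29]
arr[1]=38 > 29: no swap
arr[2]=35 > 29: no swap
arr[3]=36 > 29: no swap
arr[4]=2 <= 29: swap with position 1, array becomes [15, 2, 35, 36, 38, 38, 20, 14, 29]
arr[5]=38 > 29: no swap
arr[6]=20 <= 29: swap with position 2, array becomes [15, 2, 20, 36, 38, 38, 35, 14, 29]
arr[7]=14 <= 29: swap with position 3, array becomes [15, 2, 20, 14, 38, 38, 35, 36, 29]

Place pivot at position 4: [15, 2, 20, 14, 29, 38, 35, 36, 38]
Pivot position: 4

After partitioning with pivot 29, the array becomes [15, 2, 20, 14, 29, 38, 35, 36, 38]. The pivot is placed at index 4. All elements to the left of the pivot are <= 29, and all elements to the right are > 29.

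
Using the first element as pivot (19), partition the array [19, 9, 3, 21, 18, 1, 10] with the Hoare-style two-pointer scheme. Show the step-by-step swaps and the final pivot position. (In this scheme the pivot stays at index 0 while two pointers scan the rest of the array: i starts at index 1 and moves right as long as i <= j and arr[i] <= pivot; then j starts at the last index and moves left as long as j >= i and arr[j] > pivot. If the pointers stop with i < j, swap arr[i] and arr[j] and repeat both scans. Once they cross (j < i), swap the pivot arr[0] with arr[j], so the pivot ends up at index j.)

Hoare-style two-pointer partition with pivot = 19:

Initial array: [19, 9, 3, 21, 18, 1, 10]

Pointers start at i = 1, j = 6.
i stops at index 3 (arr[3]=21 > 19), j stops at index 6 (arr[6]=10 <= 19): swap arr[3] and arr[6], array becomes [19, 9, 3, 10, 18, 1, 21]
i ends at 6, j ends at 5: the pointers have crossed (j < i), so scanning stops.

Swap pivot arr[0] with arr[5] to place pivot at position 5: [1, 9, 3, 10, 18, 19, 21]
Pivot position: 5

After partitioning with pivot 19, the array becomes [1, 9, 3, 10, 18, 19, 21]. The pivot is placed at index 5. All elements to the left of the pivot are <= 19, and all elements to the right are > 19.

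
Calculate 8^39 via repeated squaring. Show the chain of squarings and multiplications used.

Computing 8^39 by squaring (build up from 8^1; each line after the first costs one multiplication):

8^1 = 8
8^2 = (8^1)^2 = 8^2 = 64
8^4 = (8^2)^2 = 64^2 = 4096
8^8 = (8^4)^2 = 4096^2 = 16777216
8^9 = 8 * 8^8 = 8 * 16777216 = 134217728
8^18 = (8^9)^2 = 134217728^2 = 18014398509481984
8^19 = 8 * 8^18 = 8 * 18014398509481984 = 144115188075855872
8^38 = (8^19)^2 = 144115188075855872^2 = 20769187434139310514121985316880384
8^39 = 8 * 8^38 = 8 * 20769187434139310514121985316880384 = 166153499473114484112975882535043072

Result: 166153499473114484112975882535043072
Multiplications needed: 8 (8 lines after 8^1)

8^39 = 166153499473114484112975882535043072. Using exponentiation by squaring, this requires 8 multiplications. The key idea: if the exponent is even, square the half-power; if odd, multiply by the base once.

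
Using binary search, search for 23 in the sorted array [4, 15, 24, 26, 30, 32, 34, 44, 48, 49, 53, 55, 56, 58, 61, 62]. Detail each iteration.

Binary search for 23 in [4, 15, 24, 26, 30, 32, 34, 44, 48, 49, 53, 55, 56, 58, 61, 62]:

lo=0, hi=15, mid=7, arr[mid]=44 -> 44 > 23, search left half
lo=0, hi=6, mid=3, arr[mid]=26 -> 26 > 23, search left half
lo=0, hi=2, mid=1, arr[mid]=15 -> 15 < 23, search right half
lo=2, hi=2, mid=2, arr[mid]=24 -> 24 > 23, search left half
lo=2 > hi=1, target 23 not found

Binary search determines that 23 is not in the array after 4 comparisons. The search space was exhausted without finding the target.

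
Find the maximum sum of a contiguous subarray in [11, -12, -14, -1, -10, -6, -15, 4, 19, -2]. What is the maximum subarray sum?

Using Kadane's algorithm on [11, -12, -14, -1, -10, -6, -15, 4, 19, -2]:

Scanning through the array:
Position 1 (value -12): max_ending_here = -1, max_so_far = 11
Position 2 (value -14): max_ending_here = -14, max_so_far = 11
Position 3 (value -1): max_ending_here = -1, max_so_far = 11
Position 4 (value -10): max_ending_here = -10, max_so_far = 11
Position 5 (value -6): max_ending_here = -6, max_so_far = 11
Position 6 (value -15): max_ending_here = -15, max_so_far = 11
Position 7 (value 4): max_ending_here = 4, max_so_far = 11
Position 8 (value 19): max_ending_here = 23, max_so_far = 23
Position 9 (value -2): max_ending_here = 21, max_so_far = 23

Maximum subarray: [4, 19]
Maximum sum: 23

The maximum subarray is [4, 19] with sum 23. This subarray runs from index 7 to index 8.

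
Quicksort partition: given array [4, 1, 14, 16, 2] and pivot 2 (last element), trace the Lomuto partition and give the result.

Lomuto partition with pivot = 2:

Initial array: [4, 1, 14, 16, 2]

arr[0]=4 > 2: no swap
arr[1]=1 <= 2: swap with position 0, array becomes [1, 4, 14, 16, 2]
arr[2]=14 > 2: no swap
arr[3]=16 > 2: no swap

Place pivot at position 1: [1, 2, 14, 16, 4]
Pivot position: 1

After partitioning with pivot 2, the array becomes [1, 2, 14, 16, 4]. The pivot is placed at index 1. All elements to the left of the pivot are <= 2, and all elements to the right are > 2.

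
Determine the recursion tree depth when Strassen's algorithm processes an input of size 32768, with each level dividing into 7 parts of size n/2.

For divide and conquer with division factor 2:

Problem sizes at each level:
Level 0: 32768
Level 1: 16384
Level 2: 8192
Level 3: 4096
Level 4: 2048
Level 5: 1024
Level 6: 512
Level 7: 256
Level 8: 128
Level 9: 64
Level 10: 32
Level 11: 16
Level 12: 8
Level 13: 4
Level 14: 2
Level 15: 1

The root is level 0 and the size-1 base case is level 15 (the tree spans levels 0 through 15, i.e. 16 levels counting the root), so the depth is the number of divisions: log_2(32768) = 15

The recursion tree depth is log_2(32768) = 15. At each level, the problem size is divided by 2, so it takes 15 divisions to reduce to a base case of size 1. The algorithm makes 7 recursive calls at each level.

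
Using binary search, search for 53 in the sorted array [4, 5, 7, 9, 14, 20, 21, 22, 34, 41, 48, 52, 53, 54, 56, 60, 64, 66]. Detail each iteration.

Binary search for 53 in [4, 5, 7, 9, 14, 20, 21, 22, 34, 41, 48, 52, 53, 54, 56, 60, 64, 66]:

lo=0, hi=17, mid=8, arr[mid]=34 -> 34 < 53, search right half
lo=9, hi=17, mid=13, arr[mid]=54 -> 54 > 53, search left half
lo=9, hi=12, mid=10, arr[mid]=48 -> 48 < 53, search right half
lo=11, hi=12, mid=11, arr[mid]=52 -> 52 < 53, search right half
lo=12, hi=12, mid=12, arr[mid]=53 -> Found target at index 12!

Binary search finds 53 at index 12 after 5 comparisons. The search repeatedly halves the search space by comparing with the middle element.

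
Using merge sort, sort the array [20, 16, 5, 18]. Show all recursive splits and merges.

Merge sort trace:

Split: [20, 16, 5, 18] -> [20, 16] and [5, 18]
  Split: [20, 16] -> [20] and [16]
  Merge: [20] + [16] -> [16, 20]
  Split: [5, 18] -> [5] and [18]
  Merge: [5] + [18] -> [5, 18]
Merge: [16, 20] + [5, 18] -> [5, 16, 18, 20]

Final sorted array: [5, 16, 18, 20]

The merge sort proceeds by recursively splitting the array and merging sorted halves.
After all merges, the sorted array is [5, 16, 18, 20].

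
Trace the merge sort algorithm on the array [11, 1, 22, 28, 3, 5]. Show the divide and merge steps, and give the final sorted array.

Merge sort trace:

Split: [11, 1, 22, 28, 3, 5] -> [11, 1, 22] and [28, 3, 5]
  Split: [11, 1, 22] -> [11] and [1, 22]
    Split: [1, 22] -> [1] and [22]
    Merge: [1] + [22] -> [1, 22]
  Merge: [11] + [1, 22] -> [1, 11, 22]
  Split: [28, 3, 5] -> [28] and [3, 5]
    Split: [3, 5] -> [3] and [5]
    Merge: [3] + [5] -> [3, 5]
  Merge: [28] + [3, 5] -> [3, 5, 28]
Merge: [1, 11, 22] + [3, 5, 28] -> [1, 3, 5, 11, 22, 28]

Final sorted array: [1, 3, 5, 11, 22, 28]

The merge sort proceeds by recursively splitting the array and merging sorted halves.
After all merges, the sorted array is [1, 3, 5, 11, 22, 28].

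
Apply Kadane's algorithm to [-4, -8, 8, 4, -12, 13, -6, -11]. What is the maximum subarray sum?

Using Kadane's algorithm on [-4, -8, 8, 4, -12, 13, -6, -11]:

Scanning through the array:
Position 1 (value -8): max_ending_here = -8, max_so_far = -4
Position 2 (value 8): max_ending_here = 8, max_so_far = 8
Position 3 (value 4): max_ending_here = 12, max_so_far = 12
Position 4 (value -12): max_ending_here = 0, max_so_far = 12
Position 5 (value 13): max_ending_here = 13, max_so_far = 13
Position 6 (value -6): max_ending_here = 7, max_so_far = 13
Position 7 (value -11): max_ending_here = -4, max_so_far = 13

Maximum subarray: [8, 4, -12, 13]
Maximum sum: 13

The maximum subarray is [8, 4, -12, 13] with sum 13. This subarray runs from index 2 to index 5.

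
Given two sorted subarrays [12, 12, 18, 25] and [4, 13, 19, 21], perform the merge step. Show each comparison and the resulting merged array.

Merging process:

Compare 12 vs 4: take 4 from right. Merged: [4]
Compare 12 vs 13: take 12 from left. Merged: [4, 12]
Compare 12 vs 13: take 12 from left. Merged: [4, 12, 12]
Compare 18 vs 13: take 13 from right. Merged: [4, 12, 12, 13]
Compare 18 vs 19: take 18 from left. Merged: [4, 12, 12, 13, 18]
Compare 25 vs 19: take 19 from right. Merged: [4, 12, 12, 13, 18, 19]
Compare 25 vs 21: take 21 from right. Merged: [4, 12, 12, 13, 18, 19, 21]
Append remaining from left: [25]. Merged: [4, 12, 12, 13, 18, 19, 21, 25]

Final merged array: [4, 12, 12, 13, 18, 19, 21, 25]
Total comparisons: 7

The merged array is [4, 12, 12, 13, 18, 19, 21, 25], requiring 7 comparisons. The merge step runs in O(n) time where n is the total number of elements.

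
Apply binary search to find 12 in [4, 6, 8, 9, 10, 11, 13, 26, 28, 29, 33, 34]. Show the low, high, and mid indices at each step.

Binary search for 12 in [4, 6, 8, 9, 10, 11, 13, 26, 28, 29, 33, 34]:

lo=0, hi=11, mid=5, arr[mid]=11 -> 11 < 12, search right half
lo=6, hi=11, mid=8, arr[mid]=28 -> 28 > 12, search left half
lo=6, hi=7, mid=6, arr[mid]=13 -> 13 > 12, search left half
lo=6 > hi=5, target 12 not found

Binary search determines that 12 is not in the array after 3 comparisons. The search space was exhausted without finding the target.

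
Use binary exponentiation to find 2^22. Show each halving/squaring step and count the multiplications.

Computing 2^22 by squaring (build up from 2^1; each line after the first costs one multiplication):

2^1 = 2
2^2 = (2^1)^2 = 2^2 = 4
2^4 = (2^2)^2 = 4^2 = 16
2^5 = 2 * 2^4 = 2 * 16 = 32
2^10 = (2^5)^2 = 32^2 = 1024
2^11 = 2 * 2^10 = 2 * 1024 = 2048
2^22 = (2^11)^2 = 2048^2 = 4194304

Result: 4194304
Multiplications needed: 6 (6 lines after 2^1)

2^22 = 4194304. Using exponentiation by squaring, this requires 6 multiplications. The key idea: if the exponent is even, square the half-power; if odd, multiply by the base once.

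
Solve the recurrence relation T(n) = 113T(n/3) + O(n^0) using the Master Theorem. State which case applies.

Master Theorem for T(n) = 113T(n/3) + O(n^0):

a = 113, b = 3, c = 0
log_b(a) = log_3(113) = 4.3031

Case 1: c = 0 < log_3(113) = 4.3031
T(n) = O(n^(log_3 113))

For T(n) = 113T(n/3) + O(n^0): log_3(113) = 4.3031. This is Case 1 of the Master Theorem (c < log_b(a), work dominated by leaves), giving O(n^(log_3 113)).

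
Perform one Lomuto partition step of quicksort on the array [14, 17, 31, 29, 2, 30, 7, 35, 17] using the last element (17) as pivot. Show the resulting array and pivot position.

Lomuto partition with pivot = 17:

Initial array: [14, 17, 31, 29, 2, 30, 7, 35, 17]

arr[0]=14 <= 17: swap with position 0, array becomes [14, 17, 31, 29, 2, 30, 7, 35, 17]
arr[1]=17 <= 17: swap with position 1, array becomes [14, 17, 31, 29, 2, 30, 7, 35, 17]
arr[2]=31 > 17: no swap
arr[3]=29 > 17: no swap
arr[4]=2 <= 17: swap with position 2, array becomes [14, 17, 2, 29, 31, 30, 7, 35, 17]
arr[5]=30 > 17: no swap
arr[6]=7 <= 17: swap with position 3, array becomes [14, 17, 2, 7, 31, 30, 29, 35, 17]
arr[7]=35 > 17: no swap

Place pivot at position 4: [14, 17, 2, 7, 17, 30, 29, 35, 31]
Pivot position: 4

After partitioning with pivot 17, the array becomes [14, 17, 2, 7, 17, 30, 29, 35, 31]. The pivot is placed at index 4. All elements to the left of the pivot are <= 17, and all elements to the right are > 17.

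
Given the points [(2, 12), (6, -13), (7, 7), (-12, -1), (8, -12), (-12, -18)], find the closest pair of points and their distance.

Computing all pairwise distances among 6 points:

d((2, 12), (6, -13)) = 25.318
d((2, 12), (7, 7)) = 7.0711
d((2, 12), (-12, -1)) = 19.105
d((2, 12), (8, -12)) = 24.7386
d((2, 12), (-12, -18)) = 33.1059
d((6, -13), (7, 7)) = 20.025
d((6, -13), (-12, -1)) = 21.6333
d((6, -13), (8, -12)) = 2.2361 <-- minimum
d((6, -13), (-12, -18)) = 18.6815
d((7, 7), (-12, -1)) = 20.6155
d((7, 7), (8, -12)) = 19.0263
d((7, 7), (-12, -18)) = 31.4006
d((-12, -1), (8, -12)) = 22.8254
d((-12, -1), (-12, -18)) = 17.0
d((8, -12), (-12, -18)) = 20.8806

Closest pair: (6, -13) and (8, -12) with distance 2.2361

The closest pair is (6, -13) and (8, -12) with Euclidean distance 2.2361. For 6 points, brute-force pairwise comparison is shown above. For large n, the divide-and-conquer algorithm (sort by x, recurse on halves, check the dividing strip) achieves O(n log n).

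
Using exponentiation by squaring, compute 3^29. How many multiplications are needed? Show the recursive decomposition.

Computing 3^29 by squaring (build up from 3^1; each line after the first costs one multiplication):

3^1 = 3
3^2 = (3^1)^2 = 3^2 = 9
3^3 = 3 * 3^2 = 3 * 9 = 27
3^6 = (3^3)^2 = 27^2 = 729
3^7 = 3 * 3^6 = 3 * 729 = 2187
3^14 = (3^7)^2 = 2187^2 = 4782969
3^28 = (3^14)^2 = 4782969^2 = 22876792454961
3^29 = 3 * 3^28 = 3 * 22876792454961 = 68630377364883

Result: 68630377364883
Multiplications needed: 7 (7 lines after 3^1)

3^29 = 68630377364883. Using exponentiation by squaring, this requires 7 multiplications. The key idea: if the exponent is even, square the half-power; if odd, multiply by the base once.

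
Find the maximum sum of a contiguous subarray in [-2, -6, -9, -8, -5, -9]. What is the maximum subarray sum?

Using Kadane's algorithm on [-2, -6, -9, -8, -5, -9]:

Scanning through the array:
Position 1 (value -6): max_ending_here = -6, max_so_far = -2
Position 2 (value -9): max_ending_here = -9, max_so_far = -2
Position 3 (value -8): max_ending_here = -8, max_so_far = -2
Position 4 (value -5): max_ending_here = -5, max_so_far = -2
Position 5 (value -9): max_ending_here = -9, max_so_far = -2

Maximum subarray: [-2]
Maximum sum: -2

The maximum subarray is [-2] with sum -2. This subarray runs from index 0 to index 0.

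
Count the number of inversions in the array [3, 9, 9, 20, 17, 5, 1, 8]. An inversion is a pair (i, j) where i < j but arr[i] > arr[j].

Finding inversions in [3, 9, 9, 20, 17, 5, 1, 8]:

(0, 6): arr[0]=3 > arr[6]=1
(1, 5): arr[1]=9 > arr[5]=5
(1, 6): arr[1]=9 > arr[6]=1
(1, 7): arr[1]=9 > arr[7]=8
(2, 5): arr[2]=9 > arr[5]=5
(2, 6): arr[2]=9 > arr[6]=1
(2, 7): arr[2]=9 > arr[7]=8
(3, 4): arr[3]=20 > arr[4]=17
(3, 5): arr[3]=20 > arr[5]=5
(3, 6): arr[3]=20 > arr[6]=1
(3, 7): arr[3]=20 > arr[7]=8
(4, 5): arr[4]=17 > arr[5]=5
(4, 6): arr[4]=17 > arr[6]=1
(4, 7): arr[4]=17 > arr[7]=8
(5, 6): arr[5]=5 > arr[6]=1

Total inversions: 15

The array has 15 inversion(s): (0,6), (1,5), (1,6), (1,7), (2,5), (2,6), (2,7), (3,4), (3,5), (3,6), (3,7), (4,5), (4,6), (4,7), (5,6). Each pair (i,j) satisfies i < j and arr[i] > arr[j].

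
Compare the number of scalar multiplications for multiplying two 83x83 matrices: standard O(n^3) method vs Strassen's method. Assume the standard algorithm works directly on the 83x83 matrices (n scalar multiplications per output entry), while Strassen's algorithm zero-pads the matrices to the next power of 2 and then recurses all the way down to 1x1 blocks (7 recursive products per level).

Matrix multiplication for 83x83 matrices:

Strassen's algorithm requires power-of-2 dimensions. Pad 83x83 to 128x128 (next power of 2).

Standard algorithm: 83^3 = 571787 multiplications
Strassen's algorithm: 7^(log2(128)) = 7^7 = 823543 multiplications
Difference: 571787 - 823543 = -251756 (Strassen uses MORE here due to padding overhead — for small or just-over-power-of-2 n, padding can outweigh the per-level savings)

Standard: 571787 multiplications (83^3). Strassen: 823543 multiplications (7^7, after padding to 128x128). Strassen reduces 8 recursive multiplications to 7 at each level.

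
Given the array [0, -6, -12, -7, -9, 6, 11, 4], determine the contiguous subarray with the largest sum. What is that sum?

Using Kadane's algorithm on [0, -6, -12, -7, -9, 6, 11, 4]:

Scanning through the array:
Position 1 (value -6): max_ending_here = -6, max_so_far = 0
Position 2 (value -12): max_ending_here = -12, max_so_far = 0
Position 3 (value -7): max_ending_here = -7, max_so_far = 0
Position 4 (value -9): max_ending_here = -9, max_so_far = 0
Position 5 (value 6): max_ending_here = 6, max_so_far = 6
Position 6 (value 11): max_ending_here = 17, max_so_far = 17
Position 7 (value 4): max_ending_here = 21, max_so_far = 21

Maximum subarray: [6, 11, 4]
Maximum sum: 21

The maximum subarray is [6, 11, 4] with sum 21. This subarray runs from index 5 to index 7.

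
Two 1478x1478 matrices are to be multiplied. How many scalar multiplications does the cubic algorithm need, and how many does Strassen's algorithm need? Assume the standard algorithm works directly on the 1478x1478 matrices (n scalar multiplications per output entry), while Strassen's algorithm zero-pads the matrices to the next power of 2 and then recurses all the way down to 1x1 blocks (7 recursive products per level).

Matrix multiplication for 1478x1478 matrices:

Strassen's algorithm requires power-of-2 dimensions. Pad 1478x1478 to 2048x2048 (next power of 2).

Standard algorithm: 1478^3 = 3228667352 multiplications
Strassen's algorithm: 7^(log2(2048)) = 7^11 = 1977326743 multiplications
Savings: 3228667352 - 1977326743 = 1251340609 multiplications

Standard: 3228667352 multiplications (1478^3). Strassen: 1977326743 multiplications (7^11, after padding to 2048x2048). Strassen reduces 8 recursive multiplications to 7 at each level.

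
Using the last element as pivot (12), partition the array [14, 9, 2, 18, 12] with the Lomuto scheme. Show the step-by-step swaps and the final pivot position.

Lomuto partition with pivot = 12:

Initial array: [14, 9, 2, 18, 12]

arr[0]=14 > 12: no swap
arr[1]=9 <= 12: swap with position 0, array becomes [9, 14, 2, 18, 12]
arr[2]=2 <= 12: swap with position 1, array becomes [9, 2, 14, 18, 12]
arr[3]=18 > 12: no swap

Place pivot at position 2: [9, 2, 12, 18, 14]
Pivot position: 2

After partitioning with pivot 12, the array becomes [9, 2, 12, 18, 14]. The pivot is placed at index 2. All elements to the left of the pivot are <= 12, and all elements to the right are > 12.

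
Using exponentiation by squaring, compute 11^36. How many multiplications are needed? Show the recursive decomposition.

Computing 11^36 by squaring (build up from 11^1; each line after the first costs one multiplication):

11^1 = 11
11^2 = (11^1)^2 = 11^2 = 121
11^4 = (11^2)^2 = 121^2 = 14641
11^8 = (11^4)^2 = 14641^2 = 214358881
11^9 = 11 * 11^8 = 11 * 214358881 = 2357947691
11^18 = (11^9)^2 = 2357947691^2 = 5559917313492231481
11^36 = (11^18)^2 = 5559917313492231481^2 = 30912680532870672635673352936887453361

Result: 30912680532870672635673352936887453361
Multiplications needed: 6 (6 lines after 11^1)

11^36 = 30912680532870672635673352936887453361. Using exponentiation by squaring, this requires 6 multiplications. The key idea: if the exponent is even, square the half-power; if odd, multiply by the base once.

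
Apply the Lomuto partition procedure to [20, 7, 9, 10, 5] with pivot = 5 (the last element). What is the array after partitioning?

Lomuto partition with pivot = 5:

Initial array: [20, 7, 9, 10, 5]

arr[0]=20 > 5: no swap
arr[1]=7 > 5: no swap
arr[2]=9 > 5: no swap
arr[3]=10 > 5: no swap

Place pivot at position 0: [5, 7, 9, 10, 20]
Pivot position: 0

After partitioning with pivot 5, the array becomes [5, 7, 9, 10, 20]. The pivot is placed at index 0. All elements to the left of the pivot are <= 5, and all elements to the right are > 5.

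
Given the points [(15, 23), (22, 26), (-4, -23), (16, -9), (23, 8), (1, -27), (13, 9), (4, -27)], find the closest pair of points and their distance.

Computing all pairwise distances among 8 points:

d((15, 23), (22, 26)) = 7.6158
d((15, 23), (-4, -23)) = 49.7695
d((15, 23), (16, -9)) = 32.0156
d((15, 23), (23, 8)) = 17.0
d((15, 23), (1, -27)) = 51.923
d((15, 23), (13, 9)) = 14.1421
d((15, 23), (4, -27)) = 51.1957
d((22, 26), (-4, -23)) = 55.4707
d((22, 26), (16, -9)) = 35.5106
d((22, 26), (23, 8)) = 18.0278
d((22, 26), (1, -27)) = 57.0088
d((22, 26), (13, 9)) = 19.2354
d((22, 26), (4, -27)) = 55.9732
d((-4, -23), (16, -9)) = 24.4131
d((-4, -23), (23, 8)) = 41.1096
d((-4, -23), (1, -27)) = 6.4031
d((-4, -23), (13, 9)) = 36.2353
d((-4, -23), (4, -27)) = 8.9443
d((16, -9), (23, 8)) = 18.3848
d((16, -9), (1, -27)) = 23.4307
d((16, -9), (13, 9)) = 18.2483
d((16, -9), (4, -27)) = 21.6333
d((23, 8), (1, -27)) = 41.3401
d((23, 8), (13, 9)) = 10.0499
d((23, 8), (4, -27)) = 39.8246
d((1, -27), (13, 9)) = 37.9473
d((1, -27), (4, -27)) = 3.0 <-- minimum
d((13, 9), (4, -27)) = 37.108

Closest pair: (1, -27) and (4, -27) with distance 3.0

The closest pair is (1, -27) and (4, -27) with Euclidean distance 3.0. For 8 points, brute-force pairwise comparison is shown above. For large n, the divide-and-conquer algorithm (sort by x, recurse on halves, check the dividing strip) achieves O(n log n).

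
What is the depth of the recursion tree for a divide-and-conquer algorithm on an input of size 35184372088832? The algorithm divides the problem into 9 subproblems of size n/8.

For divide and conquer with division factor 8:

Problem sizes at each level:
Level 0: 35184372088832
Level 1: 4398046511104
Level 2: 549755813888
Level 3: 68719476736
Level 4: 8589934592
Level 5: 1073741824
Level 6: 134217728
Level 7: 16777216
Level 8: 2097152
Level 9: 262144
Level 10: 32768
Level 11: 4096
Level 12: 512
Level 13: 64
Level 14: 8
Level 15: 1

The root is level 0 and the size-1 base case is level 15 (the tree spans levels 0 through 15, i.e. 16 levels counting the root), so the depth is the number of divisions: log_8(35184372088832) = 15

The recursion tree depth is log_8(35184372088832) = 15. At each level, the problem size is divided by 8, so it takes 15 divisions to reduce to a base case of size 1. The algorithm makes 9 recursive calls at each level.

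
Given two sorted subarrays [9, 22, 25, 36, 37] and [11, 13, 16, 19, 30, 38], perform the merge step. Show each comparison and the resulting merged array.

Merging process:

Compare 9 vs 11: take 9 from left. Merged: [9]
Compare 22 vs 11: take 11 from right. Merged: [9, 11]
Compare 22 vs 13: take 13 from right. Merged: [9, 11, 13]
Compare 22 vs 16: take 16 from right. Merged: [9, 11, 13, 16]
Compare 22 vs 19: take 19 from right. Merged: [9, 11, 13, 16, 19]
Compare 22 vs 30: take 22 from left. Merged: [9, 11, 13, 16, 19, 22]
Compare 25 vs 30: take 25 from left. Merged: [9, 11, 13, 16, 19, 22, 25]
Compare 36 vs 30: take 30 from right. Merged: [9, 11, 13, 16, 19, 22, 25, 30]
Compare 36 vs 38: take 36 from left. Merged: [9, 11, 13, 16, 19, 22, 25, 30, 36]
Compare 37 vs 38: take 37 from left. Merged: [9, 11, 13, 16, 19, 22, 25, 30, 36, 37]
Append remaining from right: [38]. Merged: [9, 11, 13, 16, 19, 22, 25, 30, 36, 37, 38]

Final merged array: [9, 11, 13, 16, 19, 22, 25, 30, 36, 37, 38]
Total comparisons: 10

The merged array is [9, 11, 13, 16, 19, 22, 25, 30, 36, 37, 38], requiring 10 comparisons. The merge step runs in O(n) time where n is the total number of elements.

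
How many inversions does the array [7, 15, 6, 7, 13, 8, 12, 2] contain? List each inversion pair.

Finding inversions in [7, 15, 6, 7, 13, 8, 12, 2]:

(0, 2): arr[0]=7 > arr[2]=6
(0, 7): arr[0]=7 > arr[7]=2
(1, 2): arr[1]=15 > arr[2]=6
(1, 3): arr[1]=15 > arr[3]=7
(1, 4): arr[1]=15 > arr[4]=13
(1, 5): arr[1]=15 > arr[5]=8
(1, 6): arr[1]=15 > arr[6]=12
(1, 7): arr[1]=15 > arr[7]=2
(2, 7): arr[2]=6 > arr[7]=2
(3, 7): arr[3]=7 > arr[7]=2
(4, 5): arr[4]=13 > arr[5]=8
(4, 6): arr[4]=13 > arr[6]=12
(4, 7): arr[4]=13 > arr[7]=2
(5, 7): arr[5]=8 > arr[7]=2
(6, 7): arr[6]=12 > arr[7]=2

Total inversions: 15

The array has 15 inversion(s): (0,2), (0,7), (1,2), (1,3), (1,4), (1,5), (1,6), (1,7), (2,7), (3,7), (4,5), (4,6), (4,7), (5,7), (6,7). Each pair (i,j) satisfies i < j and arr[i] > arr[j].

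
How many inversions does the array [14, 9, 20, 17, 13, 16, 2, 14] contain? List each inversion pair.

Finding inversions in [14, 9, 20, 17, 13, 16, 2, 14]:

(0, 1): arr[0]=14 > arr[1]=9
(0, 4): arr[0]=14 > arr[4]=13
(0, 6): arr[0]=14 > arr[6]=2
(1, 6): arr[1]=9 > arr[6]=2
(2, 3): arr[2]=20 > arr[3]=17
(2, 4): arr[2]=20 > arr[4]=13
(2, 5): arr[2]=20 > arr[5]=16
(2, 6): arr[2]=20 > arr[6]=2
(2, 7): arr[2]=20 > arr[7]=14
(3, 4): arr[3]=17 > arr[4]=13
(3, 5): arr[3]=17 > arr[5]=16
(3, 6): arr[3]=17 > arr[6]=2
(3, 7): arr[3]=17 > arr[7]=14
(4, 6): arr[4]=13 > arr[6]=2
(5, 6): arr[5]=16 > arr[6]=2
(5, 7): arr[5]=16 > arr[7]=14

Total inversions: 16

The array has 16 inversion(s): (0,1), (0,4), (0,6), (1,6), (2,3), (2,4), (2,5), (2,6), (2,7), (3,4), (3,5), (3,6), (3,7), (4,6), (5,6), (5,7). Each pair (i,j) satisfies i < j and arr[i] > arr[j].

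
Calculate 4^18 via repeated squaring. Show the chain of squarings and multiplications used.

Computing 4^18 by squaring (build up from 4^1; each line after the first costs one multiplication):

4^1 = 4
4^2 = (4^1)^2 = 4^2 = 16
4^4 = (4^2)^2 = 16^2 = 256
4^8 = (4^4)^2 = 256^2 = 65536
4^9 = 4 * 4^8 = 4 * 65536 = 262144
4^18 = (4^9)^2 = 262144^2 = 68719476736

Result: 68719476736
Multiplications needed: 5 (5 lines after 4^1)

4^18 = 68719476736. Using exponentiation by squaring, this requires 5 multiplications. The key idea: if the exponent is even, square the half-power; if odd, multiply by the base once.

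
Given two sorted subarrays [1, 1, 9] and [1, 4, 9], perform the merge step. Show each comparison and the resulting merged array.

Merging process:

Compare 1 vs 1: take 1 from left. Merged: [1]
Compare 1 vs 1: take 1 from left. Merged: [1, 1]
Compare 9 vs 1: take 1 from right. Merged: [1, 1, 1]
Compare 9 vs 4: take 4 from right. Merged: [1, 1, 1, 4]
Compare 9 vs 9: take 9 from left. Merged: [1, 1, 1, 4, 9]
Append remaining from right: [9]. Merged: [1, 1, 1, 4, 9, 9]

Final merged array: [1, 1, 1, 4, 9, 9]
Total comparisons: 5

The merged array is [1, 1, 1, 4, 9, 9], requiring 5 comparisons. The merge step runs in O(n) time where n is the total number of elements.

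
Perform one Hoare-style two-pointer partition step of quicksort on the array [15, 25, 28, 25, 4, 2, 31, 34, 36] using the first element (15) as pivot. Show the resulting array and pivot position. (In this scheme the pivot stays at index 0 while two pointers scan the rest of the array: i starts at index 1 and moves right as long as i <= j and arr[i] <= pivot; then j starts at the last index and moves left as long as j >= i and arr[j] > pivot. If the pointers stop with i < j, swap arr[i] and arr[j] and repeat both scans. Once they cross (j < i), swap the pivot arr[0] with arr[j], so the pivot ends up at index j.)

Hoare-style two-pointer partition with pivot = 15:

Initial array: [15, 25, 28, 25, 4, 2, 31, 34, 36]

Pointers start at i = 1, j = 8.
i stops at index 1 (arr[1]=25 > 15), j stops at index 5 (arr[5]=2 <= 15): swap arr[1] and arr[5], array becomes [15, 2, 28, 25, 4, 25, 31, 34, 36]
i stops at index 2 (arr[2]=28 > 15), j stops at index 4 (arr[4]=4 <= 15): swap arr[2] and arr[4], array becomes [15, 2, 4, 25, 28, 25, 31, 34, 36]
i ends at 3, j ends at 2: the pointers have crossed (j < i), so scanning stops.

Swap pivot arr[0] with arr[2] to place pivot at position 2: [4, 2, 15, 25, 28, 25, 31, 34, 36]
Pivot position: 2

After partitioning with pivot 15, the array becomes [4, 2, 15, 25, 28, 25, 31, 34, 36]. The pivot is placed at index 2. All elements to the left of the pivot are <= 15, and all elements to the right are > 15.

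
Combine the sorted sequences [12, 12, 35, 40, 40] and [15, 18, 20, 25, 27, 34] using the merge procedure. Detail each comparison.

Merging process:

Compare 12 vs 15: take 12 from left. Merged: [12]
Compare 12 vs 15: take 12 from left. Merged: [12, 12]
Compare 35 vs 15: take 15 from right. Merged: [12, 12, 15]
Compare 35 vs 18: take 18 from right. Merged: [12, 12, 15, 18]
Compare 35 vs 20: take 20 from right. Merged: [12, 12, 15, 18, 20]
Compare 35 vs 25: take 25 from right. Merged: [12, 12, 15, 18, 20, 25]
Compare 35 vs 27: take 27 from right. Merged: [12, 12, 15, 18, 20, 25, 27]
Compare 35 vs 34: take 34 from right. Merged: [12, 12, 15, 18, 20, 25, 27, 34]
Append remaining from left: [35, 40, 40]. Merged: [12, 12, 15, 18, 20, 25, 27, 34, 35, 40, 40]

Final merged array: [12, 12, 15, 18, 20, 25, 27, 34, 35, 40, 40]
Total comparisons: 8

The merged array is [12, 12, 15, 18, 20, 25, 27, 34, 35, 40, 40], requiring 8 comparisons. The merge step runs in O(n) time where n is the total number of elements.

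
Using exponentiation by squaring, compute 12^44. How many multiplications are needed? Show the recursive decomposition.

Computing 12^44 by squaring (build up from 12^1; each line after the first costs one multiplication):

12^1 = 12
12^2 = (12^1)^2 = 12^2 = 144
12^4 = (12^2)^2 = 144^2 = 20736
12^5 = 12 * 12^4 = 12 * 20736 = 248832
12^10 = (12^5)^2 = 248832^2 = 61917364224
12^11 = 12 * 12^10 = 12 * 61917364224 = 743008370688
12^22 = (12^11)^2 = 743008370688^2 = 552061438912436417593344
12^44 = (12^22)^2 = 552061438912436417593344^2 = 304771832334069766392840191887919236168953102336

Result: 304771832334069766392840191887919236168953102336
Multiplications needed: 7 (7 lines after 12^1)

12^44 = 304771832334069766392840191887919236168953102336. Using exponentiation by squaring, this requires 7 multiplications. The key idea: if the exponent is even, square the half-power; if odd, multiply by the base once.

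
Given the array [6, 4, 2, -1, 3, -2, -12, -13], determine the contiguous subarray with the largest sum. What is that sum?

Using Kadane's algorithm on [6, 4, 2, -1, 3, -2, -12, -13]:

Scanning through the array:
Position 1 (value 4): max_ending_here = 10, max_so_far = 10
Position 2 (value 2): max_ending_here = 12, max_so_far = 12
Position 3 (value -1): max_ending_here = 11, max_so_far = 12
Position 4 (value 3): max_ending_here = 14, max_so_far = 14
Position 5 (value -2): max_ending_here = 12, max_so_far = 14
Position 6 (value -12): max_ending_here = 0, max_so_far = 14
Position 7 (value -13): max_ending_here = -13, max_so_far = 14

Maximum subarray: [6, 4, 2, -1, 3]
Maximum sum: 14

The maximum subarray is [6, 4, 2, -1, 3] with sum 14. This subarray runs from index 0 to index 4.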